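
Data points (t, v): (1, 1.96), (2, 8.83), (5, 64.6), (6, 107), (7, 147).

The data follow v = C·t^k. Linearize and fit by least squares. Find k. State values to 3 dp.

k = 2.219

With ln vᵢ as the transformed response and ln tᵢ as the regressor:
Sums: Σln t = 6.0403, Σ(ln t)² = 10.0677, Σln v = 16.6826, Σln t·ln v = 26.3018.
Normal system: [[10.0677, 6.0403]; [6.0403, 5]]·[k, ln C]ᵀ = [26.3018, 16.6826]ᵀ.
Δ = 10.0677·5 − (6.0403)² = 13.8539; k = (26.3018·5 − 6.0403·16.6826)/13.8539 = 2.21901, ln C = (10.0677·16.6826 − 6.0403·26.3018)/13.8539 = 0.65584.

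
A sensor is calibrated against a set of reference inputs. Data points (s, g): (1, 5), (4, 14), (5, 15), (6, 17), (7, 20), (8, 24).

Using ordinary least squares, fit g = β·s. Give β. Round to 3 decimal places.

Sums needed: Σs·s = 191.
Moment sums: Σs·g = 570.
Normal equations: [[191]]·[β]ᵀ = [570]ᵀ.
β = 570/191 = 2.98429.

β = 2.984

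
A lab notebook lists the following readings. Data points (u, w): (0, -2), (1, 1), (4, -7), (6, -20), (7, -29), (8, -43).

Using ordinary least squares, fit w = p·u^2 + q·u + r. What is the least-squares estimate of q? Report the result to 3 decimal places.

q = 2.877

The normal system XᵀX·[p, q, r]ᵀ = Xᵀw is [[8050, 1136, 166]; [1136, 166, 26]; [166, 26, 6]]·[p, q, r]ᵀ = [-5004, -694, -100]ᵀ.
Inverting the 3×3 Gram matrix, [p, q, r]ᵀ = [-1607/1617, 23258/8085, -401/245]ᵀ.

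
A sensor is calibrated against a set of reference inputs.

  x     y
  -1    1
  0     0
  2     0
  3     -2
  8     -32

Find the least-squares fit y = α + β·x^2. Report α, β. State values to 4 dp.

α = 1.5228, β = -0.5207

AᵀA·[α, β]ᵀ = Aᵀy reads: 5·α + 78·β = -33;  78·α + 4194·β = -2065.
(Σ1 = 5, Σx^2 = 78, Σx^2·x^2 = 4194, Σy = -33, Σx^2·y = -2065.)
Δ = 5·4194 − 78² = 14886.
α = ((-33)·4194 − 78·(-2065))/14886 = 3778/2481; β = (5·(-2065) − 78·(-33))/14886 = -7751/14886.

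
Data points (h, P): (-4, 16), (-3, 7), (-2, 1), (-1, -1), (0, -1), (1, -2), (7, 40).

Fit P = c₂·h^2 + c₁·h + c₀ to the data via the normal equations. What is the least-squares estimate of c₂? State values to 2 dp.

Entries of MᵀM: Σh^2·h^2 = 2756, Σh^2·h = 244, Σh^2 = 80, Σh·h = 80, Σh = -2, Σ1 = 7.
And Σh^2·P = 2280, Σh·P = 192, ΣP = 60.
Normal equations: [[2756, 244, 80]; [244, 80, -2]; [80, -2, 7]]·[c₂, c₁, c₀]ᵀ = [2280, 192, 60]ᵀ.
Inverting the 3×3 Gram matrix, [c₂, c₁, c₀]ᵀ = [2582/2737, -1468/2737, -924/391]ᵀ.

c₂ = 0.94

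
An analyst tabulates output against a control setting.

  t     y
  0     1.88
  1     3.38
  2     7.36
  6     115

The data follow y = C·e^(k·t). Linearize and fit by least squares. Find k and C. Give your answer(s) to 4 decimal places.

Linearized form: ln y = k·t + ln C. From the 4 transformed points,
AᵀA = [[41.0000, 9.0000]; [9.0000, 4]], rhs = [33.6796, 8.5901]ᵀ  (here Σt = 9.0000, Σ(t)² = 41.0000, Σln y = 8.5901, Σt·ln y = 33.6796).
Solving (det = 83.0000): k = 0.69165, ln C = 0.59132, so C = exp(0.59132) = 1.80637.

k = 0.6917, C = 1.8064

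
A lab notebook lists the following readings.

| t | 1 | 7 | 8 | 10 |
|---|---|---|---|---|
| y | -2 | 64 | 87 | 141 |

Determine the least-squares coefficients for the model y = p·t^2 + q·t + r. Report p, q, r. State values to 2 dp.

p = 1.62, q = -1.89, r = -1.74

Compute the Gram sums: Σt^2·t^2 = 16498, Σt^2·t = 1856, Σt^2 = 214, Σt·t = 214, Σt = 26, Σ1 = 4.
Moment sums: Σt^2·y = 22802, Σt·y = 2552, Σy = 290.
Solving the 3×3 system (Gaussian elimination) gives p = 296/183, q = -577/305, r = -1591/915.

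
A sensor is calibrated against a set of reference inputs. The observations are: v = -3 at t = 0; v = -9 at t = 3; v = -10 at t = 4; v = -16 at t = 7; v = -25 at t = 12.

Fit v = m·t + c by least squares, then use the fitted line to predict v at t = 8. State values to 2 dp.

Sums needed: Σt·t = 218, Σt = 26, Σ1 = 5.
Moment sums: Σt·v = -479, Σv = -63.
Normal equations: [[218, 26]; [26, 5]]·[m, c]ᵀ = [-479, -63]ᵀ.
Eliminating c: 5·(row 1) − 26·(row 2) gives 414·m = 5·(-479) − 26·(-63) = -757, so m = -757/414.
Then c = ((-63) − 26·(-757/414))/5 = -640/207.
At t = 8: v̂ = (-757/414)·(8) + (-640/207)·(1) = -3668/207.

v̂ = -17.72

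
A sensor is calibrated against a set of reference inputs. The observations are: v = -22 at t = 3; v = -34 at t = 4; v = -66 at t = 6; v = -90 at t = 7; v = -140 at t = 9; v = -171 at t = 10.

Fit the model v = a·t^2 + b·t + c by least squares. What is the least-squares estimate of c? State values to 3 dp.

c = -4.260

From the data, Σt^2·t^2 = 20595, Σt^2·t = 2379, Σt^2 = 291, Σt·t = 291, Σt = 39, Σ1 = 6.
Moment sums: Σt^2·v = -35968, Σt·v = -4198, Σv = -523.
So AᵀA·[a, b, c]ᵀ = Aᵀv: [[20595, 2379, 291]; [2379, 291, 39]; [291, 39, 6]]·[a, b, c]ᵀ = [-35968, -4198, -523]ᵀ.
Inverting the 3×3 Gram matrix, [a, b, c]ᵀ = [-37/24, -751/600, -213/50]ᵀ.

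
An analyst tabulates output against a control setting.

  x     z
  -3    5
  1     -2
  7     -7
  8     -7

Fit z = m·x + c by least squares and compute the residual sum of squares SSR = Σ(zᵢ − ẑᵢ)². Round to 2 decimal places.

SSR = 4.63

Forming MᵀM = [[123, 13]; [13, 4]] and Mᵀz = [-122, -11]ᵀ gives MᵀM·[m, c]ᵀ = Mᵀz.
Eliminating c: 4·(row 1) − 13·(row 2) gives 323·m = 4·(-122) − 13·(-11) = -345, so m = -345/323.
Then c = ((-11) − 13·(-345/323))/4 = 233/323.
Residuals: 347/323, -534/323, -79/323, 14/17; SSR = 1494/323.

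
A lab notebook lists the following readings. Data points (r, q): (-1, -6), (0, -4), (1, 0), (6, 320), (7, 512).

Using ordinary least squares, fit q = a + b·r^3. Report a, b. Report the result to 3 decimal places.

a = -3.439, b = 1.501

Compute the Gram sums: Σ1 = 5, Σr^3 = 559, Σr^3·r^3 = 164307.
Moment sums: Σq = 822, Σr^3·q = 244742.
XᵀX·[a, b]ᵀ = Xᵀq becomes [[5, 559]; [559, 164307]]·[a, b]ᵀ = [822, 244742]ᵀ.
Δ = 5·164307 − 559² = 509054.
a = (822·164307 − 559·244742)/509054 = -67324/19579; b = (5·244742 − 559·822)/509054 = 382106/254527.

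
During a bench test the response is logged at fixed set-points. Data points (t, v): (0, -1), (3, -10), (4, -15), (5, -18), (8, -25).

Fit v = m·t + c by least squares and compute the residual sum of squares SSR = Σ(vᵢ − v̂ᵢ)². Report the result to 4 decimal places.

With design matrix A, AᵀA = [[114, 20]; [20, 5]] and Aᵀv = [-380, -69]ᵀ.
det = 114·5 − 20² = 170.
m = ((-380)·5 − 20·(-69))/170 = -52/17; c = (114·(-69) − 20·(-380))/170 = -133/85.
Residuals: 48/85, 63/85, -6/5, -97/85, 88/85; SSR = 398/85.

SSR = 4.6824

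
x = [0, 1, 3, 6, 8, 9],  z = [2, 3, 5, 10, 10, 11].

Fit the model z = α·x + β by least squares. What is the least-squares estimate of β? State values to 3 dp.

The normal equations are: 191·α + 27·β = 257;  27·α + 6·β = 41.
(Σx·x = 191, Σx = 27, Σ1 = 6, Σx·z = 257, Σz = 41.)
Δ = 191·6 − 27² = 417.
α = (257·6 − 27·41)/417 = 145/139; β = (191·41 − 27·257)/417 = 892/417.

β = 2.139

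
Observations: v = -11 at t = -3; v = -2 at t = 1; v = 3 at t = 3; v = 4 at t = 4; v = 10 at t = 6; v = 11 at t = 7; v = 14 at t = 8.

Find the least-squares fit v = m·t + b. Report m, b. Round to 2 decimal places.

m = 2.26, b = -4.24

Compute the Gram sums: Σt·t = 184, Σt = 26, Σ1 = 7.
For Aᵀv: Σt·v = 305, Σv = 29.
Normal equations: [[184, 26]; [26, 7]]·[m, b]ᵀ = [305, 29]ᵀ.
Δ = 184·7 − 26² = 612.
m = (305·7 − 26·29)/612 = 1381/612; b = (184·29 − 26·305)/612 = -1297/306.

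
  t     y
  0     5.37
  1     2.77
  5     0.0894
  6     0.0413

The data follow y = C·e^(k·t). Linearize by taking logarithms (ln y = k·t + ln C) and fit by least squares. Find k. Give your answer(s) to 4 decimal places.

Taking logs, ln y = k·t + ln C, so regress ln y on t.
XᵀX = [[62.0000, 12.0000]; [12.0000, 4]], rhs = [-30.1757, -2.9019]ᵀ  (here Σt = 12.0000, Σ(t)² = 62.0000, Σln y = -2.9019, Σt·ln y = -30.1757).
Δ = 62.0000·4 − (12.0000)² = 104.0000; k = (-30.1757·4 − 12.0000·-2.9019)/104.0000 = -0.82577, ln C = (62.0000·-2.9019 − 12.0000·-30.1757)/104.0000 = 1.75186.

k = -0.8258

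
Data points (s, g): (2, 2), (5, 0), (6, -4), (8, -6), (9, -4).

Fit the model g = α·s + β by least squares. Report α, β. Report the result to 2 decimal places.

α = -1.07, β = 4.00

From the data, Σs·s = 210, Σs = 30, Σ1 = 5.
For Aᵀg: Σs·g = -104, Σg = -12.
Normal equations: [[210, 30]; [30, 5]]·[α, β]ᵀ = [-104, -12]ᵀ.
det = 210·5 − 30² = 150.
α = ((-104)·5 − 30·(-12))/150 = -16/15; β = (210·(-12) − 30·(-104))/150 = 4.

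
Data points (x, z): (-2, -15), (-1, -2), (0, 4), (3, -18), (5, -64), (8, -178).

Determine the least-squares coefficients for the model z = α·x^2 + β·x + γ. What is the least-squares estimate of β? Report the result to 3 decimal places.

From the data, Σx^2·x^2 = 4819, Σx^2·x = 655, Σx^2 = 103, Σx·x = 103, Σx = 13, Σ1 = 6.
And Σx^2·z = -13216, Σx·z = -1766, Σz = -273.
Row-reducing yields α = -98327/31368, β = 75089/31368, γ = 16335/5228.

β = 2.394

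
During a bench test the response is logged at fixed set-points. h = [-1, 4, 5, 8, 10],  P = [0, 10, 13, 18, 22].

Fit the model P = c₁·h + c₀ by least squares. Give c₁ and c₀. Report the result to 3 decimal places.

Setting ∂/∂c₁ … = 0 gives: 206·c₁ + 26·c₀ = 469;  26·c₁ + 5·c₀ = 63.
(Σh·h = 206, Σh = 26, Σ1 = 5, Σh·P = 469, ΣP = 63.)
det = 206·5 − 26² = 354.
c₁ = (469·5 − 26·63)/354 = 707/354; c₀ = (206·63 − 26·469)/354 = 392/177.

c₁ = 1.997, c₀ = 2.215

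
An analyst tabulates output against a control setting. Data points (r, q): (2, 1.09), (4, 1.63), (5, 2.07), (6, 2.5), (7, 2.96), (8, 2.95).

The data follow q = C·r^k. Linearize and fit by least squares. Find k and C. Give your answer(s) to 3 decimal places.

k = 0.768, C = 0.615

Linearized form: ln q = k·ln r + ln C. From the 6 transformed points,
Σln r = 9.5060, Σ(ln r)² = 16.3136, Σln q = 4.3856, Σln r·ln q = 7.9110.
Equations: 16.3136·k + 9.5060·ln C = 7.9110;  9.5060·k + 6·ln C = 4.3856.
Slope k = (n·Σln r·ln q − Σln r·Σln q)/(n·Σ(ln r)² − (Σln r)²) = (6·7.9110 − 9.5060·4.3856)/7.5177 = 0.76839; ln C = (Σln q − k·Σln r)/n = -0.48646, so C = exp(-0.48646) = 0.61480.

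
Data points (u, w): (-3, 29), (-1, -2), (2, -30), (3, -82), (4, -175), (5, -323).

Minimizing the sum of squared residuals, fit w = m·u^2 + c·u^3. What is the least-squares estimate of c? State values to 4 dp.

c = -2.0089

The normal system XᵀX·[m, c]ᵀ = Xᵀw is [[1060, 4180]; [4180, 21244]]·[m, c]ᵀ = [-11474, -54810]ᵀ.
Determinant 1060·21244 − 4180² = 5046240.
m = ((-11474)·21244 − 4180·(-54810))/5046240 = -915491/315390; c = (1060·(-54810) − 4180·(-11474))/5046240 = -63358/31539.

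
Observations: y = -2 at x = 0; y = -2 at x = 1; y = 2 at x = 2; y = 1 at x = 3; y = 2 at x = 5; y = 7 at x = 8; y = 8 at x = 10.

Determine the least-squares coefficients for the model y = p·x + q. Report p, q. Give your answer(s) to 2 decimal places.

Forming MᵀM = [[203, 29]; [29, 7]] and Mᵀy = [151, 16]ᵀ gives MᵀM·[p, q]ᵀ = Mᵀy.
Δ = 203·7 − 29² = 580.
p = (151·7 − 29·16)/580 = 593/580; q = (203·16 − 29·151)/580 = -39/20.

p = 1.02, q = -1.95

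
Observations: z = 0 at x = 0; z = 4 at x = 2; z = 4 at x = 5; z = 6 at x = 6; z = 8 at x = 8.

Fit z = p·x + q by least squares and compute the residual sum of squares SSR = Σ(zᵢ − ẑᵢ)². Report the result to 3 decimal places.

SSR = 4.137

Entries of AᵀA: Σx·x = 129, Σx = 21, Σ1 = 5.
Right-hand side: Σx·z = 128, Σz = 22.
Determinant 129·5 − 21² = 204.
p = (128·5 − 21·22)/204 = 89/102; q = (129·22 − 21·128)/204 = 25/34.
Residuals: -25/34, 155/102, -56/51, 1/34, 29/102; SSR = 211/51.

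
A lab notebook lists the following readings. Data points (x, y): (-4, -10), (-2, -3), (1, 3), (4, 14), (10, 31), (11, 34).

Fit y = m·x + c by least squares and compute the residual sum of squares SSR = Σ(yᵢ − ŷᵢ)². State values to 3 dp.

Entries of MᵀM: Σx·x = 258, Σx = 20, Σ1 = 6.
Moment sums: Σx·y = 789, Σy = 69.
Δ = 258·6 − 20² = 1148.
m = (789·6 − 20·69)/1148 = 1677/574; c = (258·69 − 20·789)/1148 = 1011/574.
Residuals: -43/574, 621/574, -69/41, 317/574, 13/574, 29/287; SSR = 1241/287.

SSR = 4.324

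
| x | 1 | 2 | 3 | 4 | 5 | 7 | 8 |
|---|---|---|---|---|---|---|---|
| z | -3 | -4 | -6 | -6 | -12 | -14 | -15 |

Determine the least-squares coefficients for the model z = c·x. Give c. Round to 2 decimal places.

c = -1.97

Sums needed: Σx·x = 168.
And Σx·z = -331.
So AᵀA·[c]ᵀ = Aᵀz: [[168]]·[c]ᵀ = [-331]ᵀ.
c = (-331)/168 = -1.97024.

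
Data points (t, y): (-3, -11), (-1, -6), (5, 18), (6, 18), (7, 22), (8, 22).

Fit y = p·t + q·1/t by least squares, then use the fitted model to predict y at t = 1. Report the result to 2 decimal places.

Compute the Gram sums: Σt·t = 184, Σt·1/t = 6, Σ1/t·1/t = 857249/705600.
Right-hand side: Σt·y = 567, Σ1/t·y = 9307/420.
Normal equations: [[184, 6]; [6, 857249/705600]]·[p, q]ᵀ = [567, 9307/420]ᵀ.
Eliminating q: (857249/705600)·(row 1) − 6·(row 2) gives (16541527/88200)·p = (857249/705600)·567 − 6·(9307/420) = 6226121/11200, so p = 392245623/132332216.
Then q = ((9307/420) − 6·(392245623/132332216))/(857249/705600) = 59566080/16541527.
At t = 1: ŷ = (392245623/132332216)·(1) + (59566080/16541527)·(1) = 868774263/132332216.

ŷ = 6.57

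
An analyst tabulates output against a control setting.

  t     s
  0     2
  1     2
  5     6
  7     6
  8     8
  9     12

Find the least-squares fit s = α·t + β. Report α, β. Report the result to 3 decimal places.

α = 0.943, β = 1.286

Compute the Gram sums: Σt·t = 220, Σt = 30, Σ1 = 6.
Moment sums: Σt·s = 246, Σs = 36.
AᵀA·[α, β]ᵀ = Aᵀs becomes [[220, 30]; [30, 6]]·[α, β]ᵀ = [246, 36]ᵀ.
Δ = 220·6 − 30² = 420.
α = (246·6 − 30·36)/420 = 33/35; β = (220·36 − 30·246)/420 = 9/7.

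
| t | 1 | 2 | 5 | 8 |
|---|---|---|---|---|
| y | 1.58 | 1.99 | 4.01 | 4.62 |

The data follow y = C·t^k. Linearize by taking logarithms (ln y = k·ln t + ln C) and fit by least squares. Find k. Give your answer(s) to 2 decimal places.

k = 0.56

With ln yᵢ as the transformed response and ln tᵢ as the regressor:
Sums: Σln t = 4.3820, Σ(ln t)² = 7.3948, Σln y = 4.0647, Σln t·ln y = 5.8945.
Normal system: [[7.3948, 4.3820]; [4.3820, 4]]·[k, ln C]ᵀ = [5.8945, 4.0647]ᵀ.
Solving (det = 10.3771): k = 0.55567, ln C = 0.40745.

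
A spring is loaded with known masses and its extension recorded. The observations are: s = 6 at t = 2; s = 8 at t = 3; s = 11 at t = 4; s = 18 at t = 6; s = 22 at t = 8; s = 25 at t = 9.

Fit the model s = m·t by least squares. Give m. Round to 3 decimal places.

m = 2.805

Normal-equation sums: Σt·t = 210.
Right-hand side: Σt·s = 589.
So MᵀM·[m]ᵀ = Mᵀs: [[210]]·[m]ᵀ = [589]ᵀ.
Hence m = 589 / 210 ≈ 2.80476.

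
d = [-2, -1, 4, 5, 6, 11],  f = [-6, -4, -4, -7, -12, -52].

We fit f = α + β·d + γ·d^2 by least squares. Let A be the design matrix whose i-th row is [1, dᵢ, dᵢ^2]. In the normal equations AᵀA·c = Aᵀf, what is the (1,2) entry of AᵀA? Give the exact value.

Row 1 ↔ basis 1, column 2 ↔ basis d, so (AᵀA)_{1,2} = Σᵢ d = (1)·(-2) + (1)·(-1) + (1)·(4) + (1)·(5) + (1)·(6) + (1)·(11) = 23.

23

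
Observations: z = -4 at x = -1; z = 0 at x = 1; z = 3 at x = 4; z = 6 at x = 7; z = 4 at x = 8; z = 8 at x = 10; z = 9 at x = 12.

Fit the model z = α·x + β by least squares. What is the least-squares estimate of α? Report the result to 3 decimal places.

Forming MᵀM = [[375, 41]; [41, 7]] and Mᵀz = [278, 26]ᵀ gives MᵀM·[α, β]ᵀ = Mᵀz.
Determinant 375·7 − 41² = 944.
α = (278·7 − 41·26)/944 = 55/59; β = (375·26 − 41·278)/944 = -103/59.

α = 0.932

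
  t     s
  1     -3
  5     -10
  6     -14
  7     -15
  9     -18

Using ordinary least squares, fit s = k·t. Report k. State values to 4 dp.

The normal system MᵀM·[k]ᵀ = Mᵀs is [[192]]·[k]ᵀ = [-404]ᵀ.
Hence k = -404 / 192 ≈ -2.10417.

k = -2.1042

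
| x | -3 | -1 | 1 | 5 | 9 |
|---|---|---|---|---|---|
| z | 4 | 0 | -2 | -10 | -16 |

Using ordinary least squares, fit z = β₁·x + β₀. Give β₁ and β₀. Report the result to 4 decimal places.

β₁ = -1.6724, β₀ = -1.1207

The normal system AᵀA·[β₁, β₀]ᵀ = Aᵀz is [[117, 11]; [11, 5]]·[β₁, β₀]ᵀ = [-208, -24]ᵀ.
Δ = 117·5 − 11² = 464.
β₁ = ((-208)·5 − 11·(-24))/464 = -97/58; β₀ = (117·(-24) − 11·(-208))/464 = -65/58.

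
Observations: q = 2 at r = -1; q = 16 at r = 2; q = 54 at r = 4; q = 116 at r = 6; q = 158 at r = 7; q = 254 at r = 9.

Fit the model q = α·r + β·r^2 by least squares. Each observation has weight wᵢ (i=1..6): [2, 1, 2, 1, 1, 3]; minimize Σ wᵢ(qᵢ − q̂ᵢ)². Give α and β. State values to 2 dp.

α = 1.76, β = 2.94

Forming AᵀWA = [[366, 2880]; [2880, 23910]] and AᵀWq = [9120, 75436]ᵀ gives AᵀWA·[α, β]ᵀ = AᵀWq.
Determinant 366·23910 − 2880² = 456660.
α = (9120·23910 − 2880·75436)/456660 = 4464/2537; β = (366·75436 − 2880·9120)/456660 = 111998/38055.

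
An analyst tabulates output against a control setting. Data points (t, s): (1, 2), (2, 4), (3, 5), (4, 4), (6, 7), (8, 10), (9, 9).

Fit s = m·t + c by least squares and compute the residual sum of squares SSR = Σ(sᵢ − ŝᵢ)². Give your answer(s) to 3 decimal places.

SSR = 4.456

Entries of XᵀX: Σt·t = 211, Σt = 33, Σ1 = 7.
Moment sums: Σt·s = 244, Σs = 41.
So XᵀX·[m, c]ᵀ = Xᵀs: [[211, 33]; [33, 7]]·[m, c]ᵀ = [244, 41]ᵀ.
Δ = 211·7 − 33² = 388.
m = (244·7 − 33·41)/388 = 355/388; c = (211·41 − 33·244)/388 = 599/388.
Residuals: -89/194, 243/388, 69/97, -467/388, -13/388, 441/388, -151/194; SSR = 1729/388.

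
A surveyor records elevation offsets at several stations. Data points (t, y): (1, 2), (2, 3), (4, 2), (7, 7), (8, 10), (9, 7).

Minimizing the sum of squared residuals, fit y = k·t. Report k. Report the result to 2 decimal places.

k = 0.97

Compute the Gram sums: Σt·t = 215.
For Aᵀy: Σt·y = 208.
So AᵀA·[k]ᵀ = Aᵀy: [[215]]·[k]ᵀ = [208]ᵀ.
k = 208/215 = 0.967442.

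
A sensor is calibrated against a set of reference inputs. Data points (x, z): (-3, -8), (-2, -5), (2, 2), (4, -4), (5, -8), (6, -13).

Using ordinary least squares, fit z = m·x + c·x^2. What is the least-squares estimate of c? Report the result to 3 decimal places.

c = -0.558

Forming MᵀM = [[94, 378]; [378, 2290]] and Mᵀz = [-96, -816]ᵀ gives MᵀM·[m, c]ᵀ = Mᵀz.
Eliminating c: 2290·(row 1) − 378·(row 2) gives 72376·m = 2290·(-96) − 378·(-816) = 88608, so m = 11076/9047.
Then c = ((-816) − 378·(11076/9047))/2290 = -5052/9047.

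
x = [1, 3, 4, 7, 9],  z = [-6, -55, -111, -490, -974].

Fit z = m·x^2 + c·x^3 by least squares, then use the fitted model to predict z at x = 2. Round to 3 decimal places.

From the data, Σx^2·x^2 = 9300, Σx^2·x^3 = 77124, Σx^3·x^3 = 653916.
Right-hand side: Σx^2·z = -105181, Σx^3·z = -886711.
MᵀM·[m, c]ᵀ = Mᵀz becomes [[9300, 77124]; [77124, 653916]]·[m, c]ᵀ = [-105181, -886711]ᵀ.
det = 9300·653916 − 77124² = 133307424.
m = ((-105181)·653916 − 77124·(-886711))/133307424 = -909351/308582; c = (9300·(-886711) − 77124·(-105181))/133307424 = -1867123/1851492.
At x = 2: ẑ = (-909351/308582)·(4) + (-1867123/1851492)·(8) = -9190352/462873.

ẑ = -19.855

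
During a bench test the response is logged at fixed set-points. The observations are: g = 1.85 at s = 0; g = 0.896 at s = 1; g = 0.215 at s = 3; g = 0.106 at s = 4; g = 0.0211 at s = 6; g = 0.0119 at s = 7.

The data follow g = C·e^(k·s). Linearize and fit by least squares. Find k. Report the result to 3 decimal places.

k = -0.730

Linearized form: ln g = k·s + ln C. From the 6 transformed points,
Σs = 21.0000, Σ(s)² = 111.0000, Σln g = -11.5658, Σs·ln g = -67.8678.
Normal system: [[111.0000, 21.0000]; [21.0000, 6]]·[k, ln C]ᵀ = [-67.8678, -11.5658]ᵀ.
Slope k = (n·Σs·ln g − Σs·Σln g)/(n·Σ(s)² − (Σs)²) = (6·-67.8678 − 21.0000·-11.5658)/225.0000 = -0.73034; ln C = (Σln g − k·Σs)/n = 0.62856.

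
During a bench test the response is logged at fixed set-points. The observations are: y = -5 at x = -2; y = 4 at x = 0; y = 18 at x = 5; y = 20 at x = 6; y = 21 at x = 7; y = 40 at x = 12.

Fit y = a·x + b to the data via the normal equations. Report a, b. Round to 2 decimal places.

a = 3.06, b = 2.05

MᵀM·[a, b]ᵀ = Mᵀy reads: 258·a + 28·b = 847;  28·a + 6·b = 98.
(Σx·x = 258, Σx = 28, Σ1 = 6, Σx·y = 847, Σy = 98.)
Δ = 258·6 − 28² = 764.
a = (847·6 − 28·98)/764 = 1169/382; b = (258·98 − 28·847)/764 = 392/191.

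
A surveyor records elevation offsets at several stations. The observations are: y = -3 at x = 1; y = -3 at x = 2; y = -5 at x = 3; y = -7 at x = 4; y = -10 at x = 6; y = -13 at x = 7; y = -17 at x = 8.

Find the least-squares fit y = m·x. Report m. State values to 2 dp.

MᵀM·[m]ᵀ = Mᵀy reads: 179·m = -339.
m = (-339)/179 = -1.89385.

m = -1.89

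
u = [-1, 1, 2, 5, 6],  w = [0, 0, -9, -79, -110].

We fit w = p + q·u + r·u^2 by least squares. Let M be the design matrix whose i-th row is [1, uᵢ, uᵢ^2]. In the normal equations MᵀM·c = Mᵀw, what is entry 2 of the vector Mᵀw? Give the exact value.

Entry 2 ↔ basis u, so (Mᵀw)_{2} = Σᵢ (u)·wᵢ = (-1)·(0) + (1)·(0) + (2)·(-9) + (5)·(-79) + (6)·(-110) = -1073.

-1073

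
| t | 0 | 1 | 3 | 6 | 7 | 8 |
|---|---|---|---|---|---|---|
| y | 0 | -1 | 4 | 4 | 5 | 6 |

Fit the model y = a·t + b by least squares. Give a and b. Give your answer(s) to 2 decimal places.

a = 0.78, b = -0.27

Entries of MᵀM: Σt·t = 159, Σt = 25, Σ1 = 6.
Moment sums: Σt·y = 118, Σy = 18.
Determinant 159·6 − 25² = 329.
a = (118·6 − 25·18)/329 = 258/329; b = (159·18 − 25·118)/329 = -88/329.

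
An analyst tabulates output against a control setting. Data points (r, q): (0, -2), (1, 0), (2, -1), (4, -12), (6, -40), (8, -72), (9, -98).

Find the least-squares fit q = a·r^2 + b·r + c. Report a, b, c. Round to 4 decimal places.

Setting ∂/∂a … = 0 gives: 12226·a + 1530·b + 202·c = -14182;  1530·a + 202·b + 30·c = -1748;  202·a + 30·b + 7·c = -225.
(Σr^2·r^2 = 12226, Σr^2·r = 1530, Σr^2 = 202, Σr·r = 202, Σr = 30, Σ1 = 7, Σr^2·q = -14182, Σr·q = -1748, Σq = -225.)
Row-reducing yields a = -76987/49764, b = 55113/16588, c = -1664/957.

a = -1.5470, b = 3.3225, c = -1.7388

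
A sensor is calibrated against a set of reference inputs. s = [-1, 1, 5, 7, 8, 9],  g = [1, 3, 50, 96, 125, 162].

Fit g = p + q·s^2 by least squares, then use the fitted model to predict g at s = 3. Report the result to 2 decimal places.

Forming AᵀA = [[6, 221]; [221, 13685]] and Aᵀg = [437, 27080]ᵀ gives AᵀA·[p, q]ᵀ = Aᵀg.
Δ = 6·13685 − 221² = 33269.
p = (437·13685 − 221·27080)/33269 = -255/1957; q = (6·27080 − 221·437)/33269 = 65903/33269.
At s = 3: ĝ = (-255/1957)·(1) + (65903/33269)·(9) = 588792/33269.

ĝ = 17.70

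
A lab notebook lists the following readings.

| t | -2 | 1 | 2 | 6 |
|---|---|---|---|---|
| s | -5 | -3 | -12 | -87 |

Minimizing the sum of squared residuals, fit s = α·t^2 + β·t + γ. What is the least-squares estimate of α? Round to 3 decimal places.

Entries of AᵀA: Σt^2·t^2 = 1329, Σt^2·t = 217, Σt^2 = 45, Σt·t = 45, Σt = 7, Σ1 = 4.
For Aᵀs: Σt^2·s = -3203, Σt·s = -539, Σs = -107.
AᵀA·[α, β, γ]ᵀ = Aᵀs becomes [[1329, 217, 45]; [217, 45, 7]; [45, 7, 4]]·[α, β, γ]ᵀ = [-3203, -539, -107]ᵀ.
Row-reducing yields α = -8423/3916, β = -6503/3916, γ = 63/178.

α = -2.151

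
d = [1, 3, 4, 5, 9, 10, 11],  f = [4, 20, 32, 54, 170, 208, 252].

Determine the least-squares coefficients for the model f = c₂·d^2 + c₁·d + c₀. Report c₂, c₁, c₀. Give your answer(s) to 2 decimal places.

c₂ = 2.10, c₁ = -0.28, c₀ = 1.76

Setting ∂/∂c₂ … = 0 gives: 32165·c₂ + 3277·c₁ + 353·c₀ = 67108;  3277·c₂ + 353·c₁ + 43·c₀ = 6844;  353·c₂ + 43·c₁ + 7·c₀ = 740.
(Σd^2·d^2 = 32165, Σd^2·d = 3277, Σd^2 = 353, Σd·d = 353, Σd = 43, Σ1 = 7, Σd^2·f = 67108, Σd·f = 6844, Σf = 740.)
Inverting the 3×3 Gram matrix, [c₂, c₁, c₀]ᵀ = [173804/82929, -23404/82929, 4420/2513]ᵀ.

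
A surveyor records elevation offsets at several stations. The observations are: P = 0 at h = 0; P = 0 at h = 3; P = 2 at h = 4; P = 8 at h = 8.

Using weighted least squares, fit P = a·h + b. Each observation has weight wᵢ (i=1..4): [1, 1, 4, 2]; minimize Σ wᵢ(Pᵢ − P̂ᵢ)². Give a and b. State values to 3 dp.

a = 1.149, b = -2.026

The normal system AᵀWA·[a, b]ᵀ = AᵀWP is [[201, 35]; [35, 8]]·[a, b]ᵀ = [160, 24]ᵀ.
Δ = 201·8 − 35² = 383.
a = (160·8 − 35·24)/383 = 440/383; b = (201·24 − 35·160)/383 = -776/383.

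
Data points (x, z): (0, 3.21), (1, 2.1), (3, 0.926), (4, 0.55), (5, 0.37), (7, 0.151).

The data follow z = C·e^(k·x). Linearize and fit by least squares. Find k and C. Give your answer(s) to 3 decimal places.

k = -0.437, C = 3.264

With ln zᵢ as the transformed response and xᵢ as the regressor:
Σx = 20.0000, Σ(x)² = 100.0000, Σln z = -1.6512, Σx·ln z = -20.0846.
Equations: 100.0000·k + 20.0000·ln C = -20.0846;  20.0000·k + 6·ln C = -1.6512.
Solving (det = 200.0000): k = -0.43742, ln C = 1.18285, so C = exp(1.18285) = 3.26365.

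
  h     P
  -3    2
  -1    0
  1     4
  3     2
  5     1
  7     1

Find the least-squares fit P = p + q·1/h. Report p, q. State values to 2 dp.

Compute the Gram sums: Σ1 = 6, Σ1/h = 12/35, Σ1/h·1/h = 25166/11025.
Right-hand side: ΣP = 10, Σ1/h·P = 152/35.
So MᵀM·[p, q]ᵀ = MᵀP: [[6, 12/35]; [12/35, 25166/11025]]·[p, q]ᵀ = [10, 152/35]ᵀ.
Determinant 6·(25166/11025) − (12/35)² = 1996/147.
p = (10·(25166/11025) − (12/35)·(152/35))/(1996/147) = 58811/37425; q = (6·(152/35) − (12/35)·10)/(1996/147) = 4158/2495.

p = 1.57, q = 1.67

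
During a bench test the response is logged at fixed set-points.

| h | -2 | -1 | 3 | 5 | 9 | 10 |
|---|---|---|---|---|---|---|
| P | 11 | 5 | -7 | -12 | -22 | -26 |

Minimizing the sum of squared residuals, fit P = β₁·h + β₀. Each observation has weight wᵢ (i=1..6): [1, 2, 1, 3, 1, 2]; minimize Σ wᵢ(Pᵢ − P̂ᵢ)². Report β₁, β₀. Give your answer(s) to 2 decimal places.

The normal system MᵀWM·[β₁, β₀]ᵀ = MᵀWP is [[371, 43]; [43, 10]]·[β₁, β₀]ᵀ = [-951, -96]ᵀ.
Determinant 371·10 − 43² = 1861.
β₁ = ((-951)·10 − 43·(-96))/1861 = -5382/1861; β₀ = (371·(-96) − 43·(-951))/1861 = 5277/1861.

β₁ = -2.89, β₀ = 2.84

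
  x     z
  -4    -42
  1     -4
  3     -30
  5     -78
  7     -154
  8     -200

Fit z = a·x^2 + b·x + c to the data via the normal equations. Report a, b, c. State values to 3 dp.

Forming AᵀA = [[7460, 944, 164]; [944, 164, 20]; [164, 20, 6]] and Aᵀz = [-23242, -2994, -508]ᵀ gives AᵀA·[a, b, c]ᵀ = Aᵀz.
Inverting the 3×3 Gram matrix, [a, b, c]ᵀ = [-147719/49470, -58051/49470, 7116/8245]ᵀ.

a = -2.986, b = -1.173, c = 0.863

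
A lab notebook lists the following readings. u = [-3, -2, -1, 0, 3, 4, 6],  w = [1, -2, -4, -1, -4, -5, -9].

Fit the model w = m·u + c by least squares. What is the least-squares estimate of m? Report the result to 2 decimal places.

m = -0.84

Compute the Gram sums: Σu·u = 75, Σu = 7, Σ1 = 7.
Moment sums: Σu·w = -81, Σw = -24.
So MᵀM·[m, c]ᵀ = Mᵀw: [[75, 7]; [7, 7]]·[m, c]ᵀ = [-81, -24]ᵀ.
Determinant 75·7 − 7² = 476.
m = ((-81)·7 − 7·(-24))/476 = -57/68; c = (75·(-24) − 7·(-81))/476 = -1233/476.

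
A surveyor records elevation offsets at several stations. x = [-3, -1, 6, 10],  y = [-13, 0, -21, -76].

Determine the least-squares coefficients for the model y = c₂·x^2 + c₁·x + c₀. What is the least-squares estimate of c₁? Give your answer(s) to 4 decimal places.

c₁ = 2.1010

With design matrix M, MᵀM = [[11378, 1188, 146]; [1188, 146, 12]; [146, 12, 4]] and Mᵀy = [-8473, -847, -110]ᵀ.
Row-reducing yields c₂ = -10263/10289, c₁ = 216167/102890, c₀ = 268019/102890.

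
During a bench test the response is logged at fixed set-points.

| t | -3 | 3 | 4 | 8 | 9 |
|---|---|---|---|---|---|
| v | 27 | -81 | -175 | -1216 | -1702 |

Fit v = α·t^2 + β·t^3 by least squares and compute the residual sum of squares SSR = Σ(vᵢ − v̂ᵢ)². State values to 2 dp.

Forming MᵀM = [[11075, 92841]; [92841, 799139]] and Mᵀv = [-218972, -1877466]ᵀ gives MᵀM·[α, β]ᵀ = Mᵀv.
Δ = 11075·799139 − 92841² = 231013144.
α = ((-218972)·799139 − 92841·(-1877466))/231013144 = -341622101/115506572; β = (11075·(-1877466) − 92841·(-218972))/231013144 = -231678249/115506572.
Residuals: -31018185/57753286, -6530175/28876643, 19927863/28876643, 6771600/28876643, -13675921/57753286; SSR = 53531647/57753286.

SSR = 0.93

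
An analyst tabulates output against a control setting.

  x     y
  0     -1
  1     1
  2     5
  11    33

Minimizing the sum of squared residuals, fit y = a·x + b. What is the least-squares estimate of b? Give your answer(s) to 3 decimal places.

b = -1.455

Forming MᵀM = [[126, 14]; [14, 4]] and Mᵀy = [374, 38]ᵀ gives MᵀM·[a, b]ᵀ = Mᵀy.
Determinant 126·4 − 14² = 308.
a = (374·4 − 14·38)/308 = 241/77; b = (126·38 − 14·374)/308 = -16/11.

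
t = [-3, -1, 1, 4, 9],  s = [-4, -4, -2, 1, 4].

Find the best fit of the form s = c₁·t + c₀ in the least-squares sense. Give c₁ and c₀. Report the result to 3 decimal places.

c₁ = 0.727, c₀ = -2.455

From the data, Σt·t = 108, Σt = 10, Σ1 = 5.
And Σt·s = 54, Σs = -5.
det = 108·5 − 10² = 440.
c₁ = (54·5 − 10·(-5))/440 = 8/11; c₀ = (108·(-5) − 10·54)/440 = -27/11.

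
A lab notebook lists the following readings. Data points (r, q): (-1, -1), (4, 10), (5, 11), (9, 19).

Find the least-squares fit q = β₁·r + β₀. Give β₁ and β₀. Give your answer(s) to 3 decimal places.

β₁ = 1.995, β₀ = 1.271

With design matrix M, MᵀM = [[123, 17]; [17, 4]] and Mᵀq = [267, 39]ᵀ.
Determinant 123·4 − 17² = 203.
β₁ = (267·4 − 17·39)/203 = 405/203; β₀ = (123·39 − 17·267)/203 = 258/203.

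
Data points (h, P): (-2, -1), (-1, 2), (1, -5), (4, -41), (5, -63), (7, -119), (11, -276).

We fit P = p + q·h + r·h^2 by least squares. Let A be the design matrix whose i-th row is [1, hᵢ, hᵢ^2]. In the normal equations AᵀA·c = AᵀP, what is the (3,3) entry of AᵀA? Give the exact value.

Row 3 ↔ basis h^2, column 3 ↔ basis h^2, so (AᵀA)_{3,3} = Σᵢ (h^2)·(h^2) = (4)·(4) + (1)·(1) + (1)·(1) + (16)·(16) + (25)·(25) + (49)·(49) + (121)·(121) = 17941.

17941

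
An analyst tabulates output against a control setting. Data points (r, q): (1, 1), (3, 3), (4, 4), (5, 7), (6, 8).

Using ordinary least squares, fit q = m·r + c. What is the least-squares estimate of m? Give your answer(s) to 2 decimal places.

Normal-equation sums: Σr·r = 87, Σr = 19, Σ1 = 5.
Moment sums: Σr·q = 109, Σq = 23.
Normal equations: [[87, 19]; [19, 5]]·[m, c]ᵀ = [109, 23]ᵀ.
det = 87·5 − 19² = 74.
m = (109·5 − 19·23)/74 = 54/37; c = (87·23 − 19·109)/74 = -35/37.

m = 1.46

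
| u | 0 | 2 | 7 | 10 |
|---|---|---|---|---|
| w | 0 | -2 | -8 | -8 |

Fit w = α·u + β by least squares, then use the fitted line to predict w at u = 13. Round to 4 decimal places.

ŵ = -11.6653

Setting ∂/∂α … = 0 gives: 153·α + 19·β = -140;  19·α + 4·β = -18.
(Σu·u = 153, Σu = 19, Σ1 = 4, Σu·w = -140, Σw = -18.)
Eliminating β: 4·(row 1) − 19·(row 2) gives 251·α = 4·(-140) − 19·(-18) = -218, so α = -218/251.
Then β = ((-18) − 19·(-218/251))/4 = -94/251.
At u = 13: ŵ = (-218/251)·(13) + (-94/251)·(1) = -2928/251.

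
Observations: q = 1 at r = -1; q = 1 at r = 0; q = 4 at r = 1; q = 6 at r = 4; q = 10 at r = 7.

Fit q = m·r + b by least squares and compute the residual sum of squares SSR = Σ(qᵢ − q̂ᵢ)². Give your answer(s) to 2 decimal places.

Setting ∂/∂m … = 0 gives: 67·m + 11·b = 97;  11·m + 5·b = 22.
(Σr·r = 67, Σr = 11, Σ1 = 5, Σr·q = 97, Σq = 22.)
det = 67·5 − 11² = 214.
m = (97·5 − 11·22)/214 = 243/214; b = (67·22 − 11·97)/214 = 407/214.
Residuals: 25/107, -193/214, 103/107, -95/214, 16/107; SSR = 431/214.

SSR = 2.01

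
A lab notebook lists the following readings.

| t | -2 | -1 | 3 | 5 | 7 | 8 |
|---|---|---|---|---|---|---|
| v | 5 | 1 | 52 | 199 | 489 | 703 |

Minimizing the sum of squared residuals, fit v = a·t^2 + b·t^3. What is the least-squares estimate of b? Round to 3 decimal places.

Sums needed: Σt^2·t^2 = 7220, Σt^2·t^3 = 52910, Σt^3·t^3 = 396212.
For Mᵀv: Σt^2·v = 74417, Σt^3·v = 553901.
Normal equations: [[7220, 52910]; [52910, 396212]]·[a, b]ᵀ = [74417, 553901]ᵀ.
Eliminating b: 396212·(row 1) − 52910·(row 2) gives 61182540·a = 396212·74417 − 52910·553901 = 178006494, so a = 29667749/10197090.
Then b = (553901 − 52910·(29667749/10197090))/396212 = 2058725/2039418.

b = 1.009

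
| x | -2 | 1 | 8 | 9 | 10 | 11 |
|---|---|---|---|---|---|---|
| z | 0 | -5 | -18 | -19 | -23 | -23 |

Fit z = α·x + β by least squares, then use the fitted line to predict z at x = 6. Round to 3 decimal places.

ẑ = -14.363

The normal system MᵀM·[α, β]ᵀ = Mᵀz is [[371, 37]; [37, 6]]·[α, β]ᵀ = [-803, -88]ᵀ.
Eliminating β: 6·(row 1) − 37·(row 2) gives 857·α = 6·(-803) − 37·(-88) = -1562, so α = -1562/857.
Then β = ((-88) − 37·(-1562/857))/6 = -2937/857.
At x = 6: ẑ = (-1562/857)·(6) + (-2937/857)·(1) = -12309/857.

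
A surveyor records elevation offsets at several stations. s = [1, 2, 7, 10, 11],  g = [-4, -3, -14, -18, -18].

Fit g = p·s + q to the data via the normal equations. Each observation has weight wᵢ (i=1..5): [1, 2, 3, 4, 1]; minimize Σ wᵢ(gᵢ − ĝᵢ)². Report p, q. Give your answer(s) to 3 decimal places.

From the data, Σwᵢ·s·s = 677, Σwᵢ·s = 77, Σwᵢ·1 = 11.
Right-hand side: Σwᵢ·s·g = -1228, Σwᵢ·g = -142.
Determinant 677·11 − 77² = 1518.
p = ((-1228)·11 − 77·(-142))/1518 = -39/23; q = (677·(-142) − 77·(-1228))/1518 = -263/253.

p = -1.696, q = -1.040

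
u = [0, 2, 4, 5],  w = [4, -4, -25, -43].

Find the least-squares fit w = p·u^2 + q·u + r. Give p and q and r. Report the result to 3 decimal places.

The normal equations are: 897·p + 197·q + 45·r = -1491;  197·p + 45·q + 11·r = -323;  45·p + 11·q + 4·r = -68.
(Σu^2·u^2 = 897, Σu^2·u = 197, Σu^2 = 45, Σu·u = 45, Σu = 11, Σ1 = 4, Σu^2·w = -1491, Σu·w = -323, Σw = -68.)
Inverting the 3×3 Gram matrix, [p, q, r]ᵀ = [-1493/796, 75/796, 1529/398]ᵀ.

p = -1.876, q = 0.094, r = 3.842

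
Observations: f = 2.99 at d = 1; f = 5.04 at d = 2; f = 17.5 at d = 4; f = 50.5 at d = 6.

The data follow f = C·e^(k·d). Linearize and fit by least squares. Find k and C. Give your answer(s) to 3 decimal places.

k = 0.573, C = 1.671

Linearized form: ln f = k·d + ln C. From the 4 transformed points,
AᵀA = [[57.0000, 13.0000]; [13.0000, 4]], rhs = [39.3107, 9.4969]ᵀ  (here Σd = 13.0000, Σ(d)² = 57.0000, Σln f = 9.4969, Σd·ln f = 39.3107).
Solving (det = 59.0000): k = 0.57261, ln C = 0.51324, so C = exp(0.51324) = 1.67070.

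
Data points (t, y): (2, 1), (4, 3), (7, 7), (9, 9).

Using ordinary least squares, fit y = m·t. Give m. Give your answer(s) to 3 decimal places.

m = 0.960

Setting ∂/∂m … = 0 gives: 150·m = 144.
Hence m = 144 / 150 ≈ 0.96.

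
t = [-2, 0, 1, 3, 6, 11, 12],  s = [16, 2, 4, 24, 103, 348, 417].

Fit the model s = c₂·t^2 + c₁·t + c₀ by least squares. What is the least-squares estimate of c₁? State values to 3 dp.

The normal equations are: 36771·c₂ + 3295·c₁ + 315·c₀ = 106148;  3295·c₂ + 315·c₁ + 31·c₀ = 9494;  315·c₂ + 31·c₁ + 7·c₀ = 914.
(Σt^2·t^2 = 36771, Σt^2·t = 3295, Σt^2 = 315, Σt·t = 315, Σt = 31, Σ1 = 7, Σt^2·s = 106148, Σt·s = 9494, Σs = 914.)
Solving the 3×3 system (Gaussian elimination) gives c₂ = 1055849/354928, c₁ = -58741/50704, c₀ = 325611/177464.

c₁ = -1.159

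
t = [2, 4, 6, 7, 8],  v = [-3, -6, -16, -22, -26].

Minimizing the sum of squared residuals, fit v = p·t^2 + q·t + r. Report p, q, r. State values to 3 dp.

The normal system AᵀA·[p, q, r]ᵀ = Aᵀv is [[8065, 1143, 169]; [1143, 169, 27]; [169, 27, 5]]·[p, q, r]ᵀ = [-3426, -488, -73]ᵀ.
Row-reducing yields p = -785/1876, q = 211/1876, r = -499/469.

p = -0.418, q = 0.112, r = -1.064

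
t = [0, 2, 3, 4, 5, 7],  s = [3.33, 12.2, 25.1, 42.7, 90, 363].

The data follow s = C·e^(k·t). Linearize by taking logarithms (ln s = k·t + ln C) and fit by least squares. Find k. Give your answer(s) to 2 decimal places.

Let Y = ln s. Fitting Y = k·t + ln C by least squares:
Over the data: Σt = 21.0000, Σ(t)² = 103.0000, Σln s = 21.0757, Σt·ln s = 93.4481.
Normal system: [[103.0000, 21.0000]; [21.0000, 6]]·[k, ln C]ᵀ = [93.4481, 21.0757]ᵀ.
Slope k = (n·Σt·ln s − Σt·Σln s)/(n·Σ(t)² − (Σt)²) = (6·93.4481 − 21.0000·21.0757)/177.0000 = 0.66723; ln C = (Σln s − k·Σt)/n = 1.17732.

k = 0.67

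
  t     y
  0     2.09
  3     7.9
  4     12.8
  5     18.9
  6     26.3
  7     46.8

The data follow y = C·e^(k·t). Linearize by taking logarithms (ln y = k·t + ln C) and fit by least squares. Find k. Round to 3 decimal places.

Let Y = ln y. Fitting Y = k·t + ln C by least squares:
Σt = 25.0000, Σ(t)² = 135.0000, Σln y = 15.4081, Σt·ln y = 77.6328.
Equations: 135.0000·k + 25.0000·ln C = 77.6328;  25.0000·k + 6·ln C = 15.4081.
Δ = 135.0000·6 − (25.0000)² = 185.0000; k = (77.6328·6 − 25.0000·15.4081)/185.0000 = 0.43565, ln C = (135.0000·15.4081 − 25.0000·77.6328)/185.0000 = 0.75282.

k = 0.436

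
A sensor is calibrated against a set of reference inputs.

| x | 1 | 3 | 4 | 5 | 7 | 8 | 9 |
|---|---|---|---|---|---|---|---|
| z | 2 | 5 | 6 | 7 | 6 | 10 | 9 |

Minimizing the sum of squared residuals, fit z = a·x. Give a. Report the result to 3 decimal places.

a = 1.139

With design matrix M, MᵀM = [[245]] and Mᵀz = [279]ᵀ.
Hence a = 279 / 245 ≈ 1.13878.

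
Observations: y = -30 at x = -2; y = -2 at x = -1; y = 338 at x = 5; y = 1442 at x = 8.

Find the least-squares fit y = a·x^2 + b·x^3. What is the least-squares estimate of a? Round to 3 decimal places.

a = -1.472

Entries of AᵀA: Σx^2·x^2 = 4738, Σx^2·x^3 = 35860, Σx^3·x^3 = 277834.
And Σx^2·y = 100616, Σx^3·y = 780796.
So AᵀA·[a, b]ᵀ = Aᵀy: [[4738, 35860]; [35860, 277834]]·[a, b]ᵀ = [100616, 780796]ᵀ.
Determinant 4738·277834 − 35860² = 30437892.
a = (100616·277834 − 35860·780796)/30437892 = -11199704/7609473; b = (4738·780796 − 35860·100616)/30437892 = 22830422/7609473.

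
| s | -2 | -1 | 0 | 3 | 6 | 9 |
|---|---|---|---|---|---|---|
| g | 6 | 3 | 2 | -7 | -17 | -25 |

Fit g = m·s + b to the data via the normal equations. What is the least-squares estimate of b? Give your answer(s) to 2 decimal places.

b = 0.83

AᵀA·[m, b]ᵀ = Aᵀg reads: 131·m + 15·b = -363;  15·m + 6·b = -38.
(Σs·s = 131, Σs = 15, Σ1 = 6, Σs·g = -363, Σg = -38.)
Eliminating b: 6·(row 1) − 15·(row 2) gives 561·m = 6·(-363) − 15·(-38) = -1608, so m = -536/187.
Then b = ((-38) − 15·(-536/187))/6 = 467/561.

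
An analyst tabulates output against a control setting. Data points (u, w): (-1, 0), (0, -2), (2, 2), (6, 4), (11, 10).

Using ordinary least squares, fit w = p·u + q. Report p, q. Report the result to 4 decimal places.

With design matrix A, AᵀA = [[162, 18]; [18, 5]] and Aᵀw = [138, 14]ᵀ.
Determinant 162·5 − 18² = 486.
p = (138·5 − 18·14)/486 = 73/81; q = (162·14 − 18·138)/486 = -4/9.

p = 0.9012, q = -0.4444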